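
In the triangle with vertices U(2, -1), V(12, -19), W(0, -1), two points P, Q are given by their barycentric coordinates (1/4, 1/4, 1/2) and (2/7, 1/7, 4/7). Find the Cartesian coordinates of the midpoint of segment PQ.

(81/28, -127/28)

Barycentric coordinates of the midpoint are the average: (15/56, 11/56, 15/28).
Converting: (15/56)·U + (11/56)·V + (15/28)·W = (81/28, -127/28).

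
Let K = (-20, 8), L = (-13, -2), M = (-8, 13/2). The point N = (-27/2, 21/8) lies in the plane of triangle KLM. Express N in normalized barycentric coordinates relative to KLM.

(1/4, 1/2, 1/4)

Signed area of the reference triangle: [KLM] = ½·((-20)·(-2−(13/2)) + (-13)·(13/2−8) + (-8)·(8−(-2))) = ½·(170 + 39/2 − 80) = 219/4.
[NLM] = ½·((-27/2)·(-2−(13/2)) + (-13)·(13/2−(21/8)) + (-8)·(21/8−(-2))) = ½·(459/4 − 403/8 − 37) = 219/16, so the K-coordinate is (219/16)/(219/4) = 1/4.
[KNM] = ½·((-20)·(21/8−(13/2)) + (-27/2)·(13/2−8) + (-8)·(8−(21/8))) = ½·(155/2 + 81/4 − 43) = 219/8, so the L-coordinate is 1/2.
[KLN] = ½·((-20)·(-2−(21/8)) + (-13)·(21/8−8) + (-27/2)·(8−(-2))) = ½·(185/2 + 559/8 − 135) = 219/16, so the M-coordinate is 1/4.
Check: 1/4 + 1/2 + 1/4 = 1.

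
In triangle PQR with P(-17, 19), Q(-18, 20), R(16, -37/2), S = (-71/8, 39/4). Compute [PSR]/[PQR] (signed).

[PQR] = ½·((-17)·(20−(-37/2)) + (-18)·(-37/2−19) + 16·(19−20)) = ½·(-1309/2 + 675 − 16) = 9/4.
[PSR] = ½·((-17)·(39/4−(-37/2)) + (-71/8)·(-37/2−19) + 16·(19−(39/4))) = ½·(-1921/4 + 5325/16 + 148) = 9/32, so the ratio is (9/32)/(9/4) = 1/8.

1/8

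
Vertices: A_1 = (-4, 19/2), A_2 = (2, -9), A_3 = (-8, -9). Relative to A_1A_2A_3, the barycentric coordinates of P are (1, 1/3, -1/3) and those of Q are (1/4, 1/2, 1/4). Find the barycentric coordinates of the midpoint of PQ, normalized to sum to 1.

(5/8, 5/12, -1/24)

Since both coordinate triples sum to 1, the midpoint's barycentrics are the componentwise average.
(1+1/4)/2 = 5/8; similarly 5/12 and -1/24.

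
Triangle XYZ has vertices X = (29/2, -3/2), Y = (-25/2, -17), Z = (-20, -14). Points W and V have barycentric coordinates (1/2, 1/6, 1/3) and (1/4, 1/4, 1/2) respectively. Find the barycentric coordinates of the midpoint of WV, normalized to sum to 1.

(3/8, 5/24, 5/12)

Since both coordinate triples sum to 1, the midpoint's barycentrics are the componentwise average.
(1/2+1/4)/2 = 3/8; similarly 5/24 and 5/12.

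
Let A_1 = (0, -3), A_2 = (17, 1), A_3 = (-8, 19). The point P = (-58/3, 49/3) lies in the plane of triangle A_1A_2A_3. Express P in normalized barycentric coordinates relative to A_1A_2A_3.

(2/3, -2/3, 1)

Signed area of the reference triangle: [A_1A_2A_3] = ½·(0·(1−19) + 17·(19−(-3)) + (-8)·(-3−1)) = ½·(0 + 374 + 32) = 203.
[PA_2A_3] = ½·((-58/3)·(1−19) + 17·(19−(49/3)) + (-8)·(49/3−1)) = ½·(348 + 136/3 − 368/3) = 406/3, so the A_1-coordinate is (406/3)/203 = 2/3.
[A_1PA_3] = ½·(0·(49/3−19) + (-58/3)·(19−(-3)) + (-8)·(-3−(49/3))) = ½·(0 − 1276/3 + 464/3) = -406/3, so the A_2-coordinate is -2/3.
[A_1A_2P] = ½·(0·(1−(49/3)) + 17·(49/3−(-3)) + (-58/3)·(-3−1)) = ½·(0 + 986/3 + 232/3) = 203, so the A_3-coordinate is 1.
Check: 2/3 − 2/3 + 1 = 1.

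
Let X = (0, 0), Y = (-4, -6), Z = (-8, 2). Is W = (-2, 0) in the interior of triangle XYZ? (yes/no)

yes

Barycentric coordinates of W: (5/7, 1/14, 3/14).
The three coordinates are positive, positive, positive; a point is interior exactly when all three are positive.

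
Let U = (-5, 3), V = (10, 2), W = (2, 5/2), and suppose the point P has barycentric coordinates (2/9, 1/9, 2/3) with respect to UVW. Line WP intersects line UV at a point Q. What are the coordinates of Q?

Line WP meets UV where the W-coordinate vanishes; zeroing P's W-weight and renormalizing leaves U, V-weights 2/9 : 1/9 → (2/3, 1/3).
So Q = (2/3)·U + (1/3)·V = (0, 8/3).

(0, 8/3)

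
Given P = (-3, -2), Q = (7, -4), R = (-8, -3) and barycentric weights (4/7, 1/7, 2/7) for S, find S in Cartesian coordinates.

S = (4/7)·P + (1/7)·Q + (2/7)·R.
x-coordinate: (4/7)·(-3) + (1/7)·7 + (2/7)·(-8) = -3.
y-coordinate: (4/7)·(-2) + (1/7)·(-4) + (2/7)·(-3) = -18/7.

(-3, -18/7)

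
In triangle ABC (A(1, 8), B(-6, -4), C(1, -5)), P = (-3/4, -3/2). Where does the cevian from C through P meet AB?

(-5/2, 2)

Barycentric coordinates of P with respect to ABC: (1/4, 1/4, 1/2).
On side AB the C-coordinate is zero; dropping P's C-weight 1/2 and renormalizing the remaining 1/4 : 1/4 gives weights 1/2, 1/2 on A, B.
Q = (1/2)·(1, 8) + (1/2)·(-6, -4) = (-5/2, 2).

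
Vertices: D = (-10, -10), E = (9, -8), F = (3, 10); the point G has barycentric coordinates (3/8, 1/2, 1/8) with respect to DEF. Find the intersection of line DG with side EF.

Line DG meets EF where the D-coordinate vanishes; zeroing G's D-weight and renormalizing leaves E, F-weights 1/2 : 1/8 → (4/5, 1/5).
So H = (4/5)·E + (1/5)·F = (39/5, -22/5).

(39/5, -22/5)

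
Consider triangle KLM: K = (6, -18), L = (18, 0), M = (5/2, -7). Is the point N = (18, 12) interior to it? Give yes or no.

no

Barycentric coordinates of N: (-62/65, 79/65, 48/65).
The three coordinates are negative, positive, positive; a point is interior exactly when all three are positive.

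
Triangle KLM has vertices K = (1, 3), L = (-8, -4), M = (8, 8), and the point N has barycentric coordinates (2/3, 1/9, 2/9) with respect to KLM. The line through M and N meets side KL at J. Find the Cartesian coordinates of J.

Line MN meets KL where the M-coordinate vanishes; zeroing N's M-weight and renormalizing leaves K, L-weights 2/3 : 1/9 → (6/7, 1/7).
So J = (6/7)·K + (1/7)·L = (-2/7, 2).

(-2/7, 2)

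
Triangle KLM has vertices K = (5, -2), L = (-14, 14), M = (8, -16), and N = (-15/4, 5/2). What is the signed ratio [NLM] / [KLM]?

[KLM] = ½·(5·(14−(-16)) + (-14)·(-16−(-2)) + 8·(-2−14)) = ½·(150 + 196 − 128) = 109.
[NLM] = ½·((-15/4)·(14−(-16)) + (-14)·(-16−(5/2)) + 8·(5/2−14)) = ½·(-225/2 + 259 − 92) = 109/4, so the ratio is (109/4)/109 = 1/4.

1/4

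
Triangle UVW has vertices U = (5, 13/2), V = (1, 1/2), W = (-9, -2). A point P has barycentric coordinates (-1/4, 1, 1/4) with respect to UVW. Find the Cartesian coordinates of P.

P = (-1/4)·U + 1·V + (1/4)·W.
x-coordinate: (-1/4)·5 + 1·1 + (1/4)·(-9) = -5/2.
y-coordinate: (-1/4)·(13/2) + 1·(1/2) + (1/4)·(-2) = -13/8.

(-5/2, -13/8)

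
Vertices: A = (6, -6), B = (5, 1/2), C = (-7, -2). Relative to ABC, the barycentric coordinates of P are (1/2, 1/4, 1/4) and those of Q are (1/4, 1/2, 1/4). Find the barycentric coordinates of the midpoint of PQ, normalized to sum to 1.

Since both coordinate triples sum to 1, the midpoint's barycentrics are the componentwise average.
(1/2+1/4)/2 = 3/8; similarly 3/8 and 1/4.

(3/8, 3/8, 1/4)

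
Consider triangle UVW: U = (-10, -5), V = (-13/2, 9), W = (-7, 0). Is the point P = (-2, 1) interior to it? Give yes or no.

Barycentric coordinates of P: (-89/49, -44/49, 26/7).
The three coordinates are negative, negative, positive; a point is interior exactly when all three are positive.

no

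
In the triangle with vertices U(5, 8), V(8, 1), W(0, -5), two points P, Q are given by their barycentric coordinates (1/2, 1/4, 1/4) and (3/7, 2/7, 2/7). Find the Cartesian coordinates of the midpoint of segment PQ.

Barycentric coordinates of the midpoint are the average: (13/28, 15/56, 15/56).
Converting: (13/28)·U + (15/56)·V + (15/56)·W = (125/28, 37/14).

(125/28, 37/14)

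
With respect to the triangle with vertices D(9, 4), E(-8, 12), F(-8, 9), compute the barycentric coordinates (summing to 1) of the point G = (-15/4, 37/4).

(1/4, 1/2, 1/4)

Signed area of the reference triangle: [DEF] = ½·(9·(12−9) + (-8)·(9−4) + (-8)·(4−12)) = ½·(27 − 40 + 64) = 51/2.
[GEF] = ½·((-15/4)·(12−9) + (-8)·(9−(37/4)) + (-8)·(37/4−12)) = ½·(-45/4 + 2 + 22) = 51/8, so the D-coordinate is (51/8)/(51/2) = 1/4.
[DGF] = ½·(9·(37/4−9) + (-15/4)·(9−4) + (-8)·(4−(37/4))) = ½·(9/4 − 75/4 + 42) = 51/4, so the E-coordinate is 1/2.
[DEG] = ½·(9·(12−(37/4)) + (-8)·(37/4−4) + (-15/4)·(4−12)) = ½·(99/4 − 42 + 30) = 51/8, so the F-coordinate is 1/4.
Check: 1/4 + 1/2 + 1/4 = 1.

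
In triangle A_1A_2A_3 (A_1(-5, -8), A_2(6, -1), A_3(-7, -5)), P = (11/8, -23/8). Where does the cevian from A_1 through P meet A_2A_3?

Barycentric coordinates of P with respect to A_1A_2A_3: (1/8, 5/8, 1/4).
On side A_2A_3 the A_1-coordinate is zero; dropping P's A_1-weight 1/8 and renormalizing the remaining 5/8 : 1/4 gives weights 5/7, 2/7 on A_2, A_3.
Q = (5/7)·(6, -1) + (2/7)·(-7, -5) = (16/7, -15/7).

(16/7, -15/7)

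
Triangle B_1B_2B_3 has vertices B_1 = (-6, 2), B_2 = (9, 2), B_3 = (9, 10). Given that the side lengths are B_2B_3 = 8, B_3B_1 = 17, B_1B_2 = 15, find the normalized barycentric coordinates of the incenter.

(1/5, 17/40, 3/8)

The incenter has barycentric coordinates proportional to the opposite side lengths: (8 : 17 : 15).
Normalizing by 8+17+15 = 40 gives (1/5, 17/40, 3/8).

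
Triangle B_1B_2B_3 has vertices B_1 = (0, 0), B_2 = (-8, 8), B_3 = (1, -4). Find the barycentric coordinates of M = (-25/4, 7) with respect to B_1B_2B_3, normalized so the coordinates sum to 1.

(1/2, 3/4, -1/4)

Signed area of the reference triangle: [B_1B_2B_3] = ½·(0·(8−(-4)) + (-8)·(-4−0) + 1·(0−8)) = ½·(0 + 32 − 8) = 12.
[MB_2B_3] = ½·((-25/4)·(8−(-4)) + (-8)·(-4−7) + 1·(7−8)) = ½·(-75 + 88 − 1) = 6, so the B_1-coordinate is 6/12 = 1/2.
[B_1MB_3] = ½·(0·(7−(-4)) + (-25/4)·(-4−0) + 1·(0−7)) = ½·(0 + 25 − 7) = 9, so the B_2-coordinate is 3/4.
[B_1B_2M] = ½·(0·(8−7) + (-8)·(7−0) + (-25/4)·(0−8)) = ½·(0 − 56 + 50) = -3, so the B_3-coordinate is -1/4.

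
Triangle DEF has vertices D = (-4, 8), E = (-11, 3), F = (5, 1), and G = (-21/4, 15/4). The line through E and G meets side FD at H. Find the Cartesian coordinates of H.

(1/2, 9/2)

Barycentric coordinates of G with respect to DEF: (1/4, 1/2, 1/4).
On side FD the E-coordinate is zero; dropping G's E-weight 1/2 and renormalizing the remaining 1/4 : 1/4 gives weights 1/2, 1/2 on F, D.
H = (1/2)·(5, 1) + (1/2)·(-4, 8) = (1/2, 9/2).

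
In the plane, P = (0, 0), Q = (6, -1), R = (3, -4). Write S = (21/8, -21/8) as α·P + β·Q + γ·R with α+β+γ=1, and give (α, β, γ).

Signed area of the reference triangle: [PQR] = ½·(0·(-1−(-4)) + 6·(-4−0) + 3·(0−(-1))) = ½·(0 − 24 + 3) = -21/2.
[SQR] = ½·((21/8)·(-1−(-4)) + 6·(-4−(-21/8)) + 3·(-21/8−(-1))) = ½·(63/8 − 33/4 − 39/8) = -21/8, so the P-coordinate is (-21/8)/(-21/2) = 1/4.
[PSR] = ½·(0·(-21/8−(-4)) + (21/8)·(-4−0) + 3·(0−(-21/8))) = ½·(0 − 21/2 + 63/8) = -21/16, so the Q-coordinate is 1/8.
[PQS] = ½·(0·(-1−(-21/8)) + 6·(-21/8−0) + (21/8)·(0−(-1))) = ½·(0 − 63/4 + 21/8) = -105/16, so the R-coordinate is 5/8.
Check: 1/4 + 1/8 + 5/8 = 1.

(1/4, 1/8, 5/8)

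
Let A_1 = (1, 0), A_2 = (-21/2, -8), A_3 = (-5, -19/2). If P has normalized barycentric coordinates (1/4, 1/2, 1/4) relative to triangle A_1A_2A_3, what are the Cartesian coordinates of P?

P = (1/4)·A_1 + (1/2)·A_2 + (1/4)·A_3.
x-coordinate: (1/4)·1 + (1/2)·(-21/2) + (1/4)·(-5) = -25/4.
y-coordinate: (1/4)·0 + (1/2)·(-8) + (1/4)·(-19/2) = -51/8.

(-25/4, -51/8)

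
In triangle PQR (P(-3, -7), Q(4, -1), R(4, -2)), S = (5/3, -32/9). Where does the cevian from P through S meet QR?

(4, -11/6)

Barycentric coordinates of S with respect to PQR: (1/3, 1/9, 5/9).
On side QR the P-coordinate is zero; dropping S's P-weight 1/3 and renormalizing the remaining 1/9 : 5/9 gives weights 1/6, 5/6 on Q, R.
T = (1/6)·(4, -1) + (5/6)·(4, -2) = (4, -11/6).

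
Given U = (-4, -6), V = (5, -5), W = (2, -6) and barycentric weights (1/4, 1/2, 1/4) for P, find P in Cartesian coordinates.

P = (1/4)·U + (1/2)·V + (1/4)·W.
x-coordinate: (1/4)·(-4) + (1/2)·5 + (1/4)·2 = 2.
y-coordinate: (1/4)·(-6) + (1/2)·(-5) + (1/4)·(-6) = -11/2.

(2, -11/2)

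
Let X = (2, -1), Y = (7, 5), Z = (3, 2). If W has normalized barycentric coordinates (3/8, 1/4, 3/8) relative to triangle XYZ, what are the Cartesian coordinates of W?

W = (3/8)·X + (1/4)·Y + (3/8)·Z.
x-coordinate: (3/8)·2 + (1/4)·7 + (3/8)·3 = 29/8.
y-coordinate: (3/8)·(-1) + (1/4)·5 + (3/8)·2 = 13/8.

(29/8, 13/8)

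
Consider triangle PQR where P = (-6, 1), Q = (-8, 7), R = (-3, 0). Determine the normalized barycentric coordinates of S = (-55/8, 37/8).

Signed area of the reference triangle: [PQR] = ½·((-6)·(7−0) + (-8)·(0−1) + (-3)·(1−7)) = ½·(-42 + 8 + 18) = -8.
[SQR] = ½·((-55/8)·(7−0) + (-8)·(0−(37/8)) + (-3)·(37/8−7)) = ½·(-385/8 + 37 + 57/8) = -2, so the P-coordinate is (-2)/(-8) = 1/4.
[PSR] = ½·((-6)·(37/8−0) + (-55/8)·(0−1) + (-3)·(1−(37/8))) = ½·(-111/4 + 55/8 + 87/8) = -5, so the Q-coordinate is 5/8.
[PQS] = ½·((-6)·(7−(37/8)) + (-8)·(37/8−1) + (-55/8)·(1−7)) = ½·(-57/4 − 29 + 165/4) = -1, so the R-coordinate is 1/8.

(1/4, 5/8, 1/8)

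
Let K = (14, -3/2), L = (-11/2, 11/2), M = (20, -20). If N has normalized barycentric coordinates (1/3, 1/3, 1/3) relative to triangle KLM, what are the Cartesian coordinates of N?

(19/2, -16/3)

N = (1/3)·K + (1/3)·L + (1/3)·M.
x-coordinate: (1/3)·14 + (1/3)·(-11/2) + (1/3)·20 = 19/2.
y-coordinate: (1/3)·(-3/2) + (1/3)·(11/2) + (1/3)·(-20) = -16/3.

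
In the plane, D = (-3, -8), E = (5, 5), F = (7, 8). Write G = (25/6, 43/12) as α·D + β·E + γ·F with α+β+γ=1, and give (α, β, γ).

(1/6, 7/12, 1/4)

Signed area of the reference triangle: [DEF] = ½·((-3)·(5−8) + 5·(8−(-8)) + 7·(-8−5)) = ½·(9 + 80 − 91) = -1.
[GEF] = ½·((25/6)·(5−8) + 5·(8−(43/12)) + 7·(43/12−5)) = ½·(-25/2 + 265/12 − 119/12) = -1/6, so the D-coordinate is (-1/6)/(-1) = 1/6.
[DGF] = ½·((-3)·(43/12−8) + (25/6)·(8−(-8)) + 7·(-8−(43/12))) = ½·(53/4 + 200/3 − 973/12) = -7/12, so the E-coordinate is 7/12.
[DEG] = ½·((-3)·(5−(43/12)) + 5·(43/12−(-8)) + (25/6)·(-8−5)) = ½·(-17/4 + 695/12 − 325/6) = -1/4, so the F-coordinate is 1/4.
Check: 1/6 + 7/12 + 1/4 = 1.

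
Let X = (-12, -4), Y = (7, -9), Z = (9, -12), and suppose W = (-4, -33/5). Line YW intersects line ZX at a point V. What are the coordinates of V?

(-27/4, -6)

Barycentric coordinates of W with respect to XYZ: (3/5, 1/5, 1/5).
On side ZX the Y-coordinate is zero; dropping W's Y-weight 1/5 and renormalizing the remaining 1/5 : 3/5 gives weights 1/4, 3/4 on Z, X.
V = (1/4)·(9, -12) + (3/4)·(-12, -4) = (-27/4, -6).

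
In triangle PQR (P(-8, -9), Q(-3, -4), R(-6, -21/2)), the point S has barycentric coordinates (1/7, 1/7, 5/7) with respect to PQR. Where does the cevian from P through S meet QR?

(-11/2, -113/12)

Line PS meets QR where the P-coordinate vanishes; zeroing S's P-weight and renormalizing leaves Q, R-weights 1/7 : 5/7 → (1/6, 5/6).
So T = (1/6)·Q + (5/6)·R = (-11/2, -113/12).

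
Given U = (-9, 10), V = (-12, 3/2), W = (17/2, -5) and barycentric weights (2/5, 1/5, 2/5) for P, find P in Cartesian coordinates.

(-13/5, 23/10)

P = (2/5)·U + (1/5)·V + (2/5)·W.
x-coordinate: (2/5)·(-9) + (1/5)·(-12) + (2/5)·(17/2) = -13/5.
y-coordinate: (2/5)·10 + (1/5)·(3/2) + (2/5)·(-5) = 23/10.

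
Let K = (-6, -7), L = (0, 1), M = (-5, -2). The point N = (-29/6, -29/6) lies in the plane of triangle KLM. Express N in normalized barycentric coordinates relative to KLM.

(2/3, 1/6, 1/6)

Signed area of the reference triangle: [KLM] = ½·((-6)·(1−(-2)) + 0·(-2−(-7)) + (-5)·(-7−1)) = ½·(-18 + 0 + 40) = 11.
[NLM] = ½·((-29/6)·(1−(-2)) + 0·(-2−(-29/6)) + (-5)·(-29/6−1)) = ½·(-29/2 + 0 + 175/6) = 22/3, so the K-coordinate is (22/3)/11 = 2/3.
[KNM] = ½·((-6)·(-29/6−(-2)) + (-29/6)·(-2−(-7)) + (-5)·(-7−(-29/6))) = ½·(17 − 145/6 + 65/6) = 11/6, so the L-coordinate is 1/6.
[KLN] = ½·((-6)·(1−(-29/6)) + 0·(-29/6−(-7)) + (-29/6)·(-7−1)) = ½·(-35 + 0 + 116/3) = 11/6, so the M-coordinate is 1/6.
Check: 2/3 + 1/6 + 1/6 = 1.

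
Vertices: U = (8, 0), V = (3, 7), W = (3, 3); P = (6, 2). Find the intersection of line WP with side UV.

(27/4, 7/4)

Barycentric coordinates of P with respect to UVW: (3/5, 1/5, 1/5).
On side UV the W-coordinate is zero; dropping P's W-weight 1/5 and renormalizing the remaining 3/5 : 1/5 gives weights 3/4, 1/4 on U, V.
Q = (3/4)·(8, 0) + (1/4)·(3, 7) = (27/4, 7/4).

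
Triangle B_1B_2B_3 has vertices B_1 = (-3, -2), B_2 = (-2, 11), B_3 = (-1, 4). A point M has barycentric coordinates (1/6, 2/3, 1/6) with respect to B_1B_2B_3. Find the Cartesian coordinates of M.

(-2, 23/3)

M = (1/6)·B_1 + (2/3)·B_2 + (1/6)·B_3.
x-coordinate: (1/6)·(-3) + (2/3)·(-2) + (1/6)·(-1) = -2.
y-coordinate: (1/6)·(-2) + (2/3)·11 + (1/6)·4 = 23/3.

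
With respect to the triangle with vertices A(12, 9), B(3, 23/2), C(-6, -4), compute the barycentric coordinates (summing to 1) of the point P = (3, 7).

(1/4, 1/2, 1/4)

Signed area of the reference triangle: [ABC] = ½·(12·(23/2−(-4)) + 3·(-4−9) + (-6)·(9−(23/2))) = ½·(186 − 39 + 15) = 81.
[PBC] = ½·(3·(23/2−(-4)) + 3·(-4−7) + (-6)·(7−(23/2))) = ½·(93/2 − 33 + 27) = 81/4, so the A-coordinate is (81/4)/81 = 1/4.
[APC] = ½·(12·(7−(-4)) + 3·(-4−9) + (-6)·(9−7)) = ½·(132 − 39 − 12) = 81/2, so the B-coordinate is 1/2.
[ABP] = ½·(12·(23/2−7) + 3·(7−9) + 3·(9−(23/2))) = ½·(54 − 6 − 15/2) = 81/4, so the C-coordinate is 1/4.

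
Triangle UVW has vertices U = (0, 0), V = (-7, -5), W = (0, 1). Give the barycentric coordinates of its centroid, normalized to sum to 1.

(1/3, 1/3, 1/3)

The centroid is the average of the vertices, so each weight is 1/3.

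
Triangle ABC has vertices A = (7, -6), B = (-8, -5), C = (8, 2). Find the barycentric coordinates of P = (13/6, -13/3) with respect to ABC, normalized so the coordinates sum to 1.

Signed area of the reference triangle: [ABC] = ½·(7·(-5−2) + (-8)·(2−(-6)) + 8·(-6−(-5))) = ½·(-49 − 64 − 8) = -121/2.
[PBC] = ½·((13/6)·(-5−2) + (-8)·(2−(-13/3)) + 8·(-13/3−(-5))) = ½·(-91/6 − 152/3 + 16/3) = -121/4, so the A-coordinate is (-121/4)/(-121/2) = 1/2.
[APC] = ½·(7·(-13/3−2) + (13/6)·(2−(-6)) + 8·(-6−(-13/3))) = ½·(-133/3 + 52/3 − 40/3) = -121/6, so the B-coordinate is 1/3.
[ABP] = ½·(7·(-5−(-13/3)) + (-8)·(-13/3−(-6)) + (13/6)·(-6−(-5))) = ½·(-14/3 − 40/3 − 13/6) = -121/12, so the C-coordinate is 1/6.

(1/2, 1/3, 1/6)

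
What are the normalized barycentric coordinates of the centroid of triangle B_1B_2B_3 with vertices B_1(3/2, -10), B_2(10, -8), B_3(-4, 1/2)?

(1/3, 1/3, 1/3)

The centroid is the average of the vertices, so each weight is 1/3.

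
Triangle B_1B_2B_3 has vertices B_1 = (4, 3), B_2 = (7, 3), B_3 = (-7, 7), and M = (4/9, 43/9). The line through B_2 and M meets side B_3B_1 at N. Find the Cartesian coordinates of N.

Barycentric coordinates of M with respect to B_1B_2B_3: (1/9, 4/9, 4/9).
On side B_3B_1 the B_2-coordinate is zero; dropping M's B_2-weight 4/9 and renormalizing the remaining 4/9 : 1/9 gives weights 4/5, 1/5 on B_3, B_1.
N = (4/5)·(-7, 7) + (1/5)·(4, 3) = (-24/5, 31/5).

(-24/5, 31/5)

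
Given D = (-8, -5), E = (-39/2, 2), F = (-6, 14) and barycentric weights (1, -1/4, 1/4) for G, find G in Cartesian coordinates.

G = 1·D + (-1/4)·E + (1/4)·F.
x-coordinate: 1·(-8) + (-1/4)·(-39/2) + (1/4)·(-6) = -37/8.
y-coordinate: 1·(-5) + (-1/4)·2 + (1/4)·14 = -2.

(-37/8, -2)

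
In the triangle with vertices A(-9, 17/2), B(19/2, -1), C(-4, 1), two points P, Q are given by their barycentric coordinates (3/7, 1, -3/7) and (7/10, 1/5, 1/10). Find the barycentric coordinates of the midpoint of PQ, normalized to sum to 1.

(79/140, 3/5, -23/140)

Since both coordinate triples sum to 1, the midpoint's barycentrics are the componentwise average.
(3/7+7/10)/2 = 79/140; similarly 3/5 and -23/140.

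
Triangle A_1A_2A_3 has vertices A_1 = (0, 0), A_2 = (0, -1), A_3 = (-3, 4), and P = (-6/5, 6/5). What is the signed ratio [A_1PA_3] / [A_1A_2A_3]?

2/5

[A_1A_2A_3] = ½·(0·(-1−4) + 0·(4−0) + (-3)·(0−(-1))) = ½·(0 + 0 − 3) = -3/2.
[A_1PA_3] = ½·(0·(6/5−4) + (-6/5)·(4−0) + (-3)·(0−(6/5))) = ½·(0 − 24/5 + 18/5) = -3/5, so the ratio is (-3/5)/(-3/2) = 2/5.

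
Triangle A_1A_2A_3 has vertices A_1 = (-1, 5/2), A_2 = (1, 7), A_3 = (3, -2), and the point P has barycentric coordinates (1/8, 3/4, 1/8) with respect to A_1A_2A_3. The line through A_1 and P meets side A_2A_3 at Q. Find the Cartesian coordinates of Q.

(9/7, 40/7)

Line A_1P meets A_2A_3 where the A_1-coordinate vanishes; zeroing P's A_1-weight and renormalizing leaves A_2, A_3-weights 3/4 : 1/8 → (6/7, 1/7).
So Q = (6/7)·A_2 + (1/7)·A_3 = (9/7, 40/7).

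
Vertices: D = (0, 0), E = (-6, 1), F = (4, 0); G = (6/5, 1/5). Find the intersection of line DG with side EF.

Barycentric coordinates of G with respect to DEF: (1/5, 1/5, 3/5).
On side EF the D-coordinate is zero; dropping G's D-weight 1/5 and renormalizing the remaining 1/5 : 3/5 gives weights 1/4, 3/4 on E, F.
H = (1/4)·(-6, 1) + (3/4)·(4, 0) = (3/2, 1/4).

(3/2, 1/4)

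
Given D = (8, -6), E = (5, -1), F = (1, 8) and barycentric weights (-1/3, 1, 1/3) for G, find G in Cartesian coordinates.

G = (-1/3)·D + 1·E + (1/3)·F.
x-coordinate: (-1/3)·8 + 1·5 + (1/3)·1 = 8/3.
y-coordinate: (-1/3)·(-6) + 1·(-1) + (1/3)·8 = 11/3.

(8/3, 11/3)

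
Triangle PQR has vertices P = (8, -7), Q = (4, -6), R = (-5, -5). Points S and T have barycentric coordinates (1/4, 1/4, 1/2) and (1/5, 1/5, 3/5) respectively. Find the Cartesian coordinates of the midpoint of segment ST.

(-1/20, -227/40)

Barycentric coordinates of the midpoint are the average: (9/40, 9/40, 11/20).
Converting: (9/40)·P + (9/40)·Q + (11/20)·R = (-1/20, -227/40).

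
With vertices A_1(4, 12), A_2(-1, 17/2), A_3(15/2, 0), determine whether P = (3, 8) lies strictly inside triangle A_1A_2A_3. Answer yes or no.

Barycentric coordinates of P: (7/17, 104/289, 66/289).
The three coordinates are positive, positive, positive; a point is interior exactly when all three are positive.

yes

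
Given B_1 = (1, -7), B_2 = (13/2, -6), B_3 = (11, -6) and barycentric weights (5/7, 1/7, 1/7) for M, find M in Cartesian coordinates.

(45/14, -47/7)

M = (5/7)·B_1 + (1/7)·B_2 + (1/7)·B_3.
x-coordinate: (5/7)·1 + (1/7)·(13/2) + (1/7)·11 = 45/14.
y-coordinate: (5/7)·(-7) + (1/7)·(-6) + (1/7)·(-6) = -47/7.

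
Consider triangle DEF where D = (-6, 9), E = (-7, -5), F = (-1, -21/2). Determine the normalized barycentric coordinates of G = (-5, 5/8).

(1/2, 1/4, 1/4)

Signed area of the reference triangle: [DEF] = ½·((-6)·(-5−(-21/2)) + (-7)·(-21/2−9) + (-1)·(9−(-5))) = ½·(-33 + 273/2 − 14) = 179/4.
[GEF] = ½·((-5)·(-5−(-21/2)) + (-7)·(-21/2−(5/8)) + (-1)·(5/8−(-5))) = ½·(-55/2 + 623/8 − 45/8) = 179/8, so the D-coordinate is (179/8)/(179/4) = 1/2.
[DGF] = ½·((-6)·(5/8−(-21/2)) + (-5)·(-21/2−9) + (-1)·(9−(5/8))) = ½·(-267/4 + 195/2 − 67/8) = 179/16, so the E-coordinate is 1/4.
[DEG] = ½·((-6)·(-5−(5/8)) + (-7)·(5/8−9) + (-5)·(9−(-5))) = ½·(135/4 + 469/8 − 70) = 179/16, so the F-coordinate is 1/4.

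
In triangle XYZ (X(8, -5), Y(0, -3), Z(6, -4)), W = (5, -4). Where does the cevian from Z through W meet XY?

Barycentric coordinates of W with respect to XYZ: (1/4, 1/4, 1/2).
On side XY the Z-coordinate is zero; dropping W's Z-weight 1/2 and renormalizing the remaining 1/4 : 1/4 gives weights 1/2, 1/2 on X, Y.
V = (1/2)·(8, -5) + (1/2)·(0, -3) = (4, -4).

(4, -4)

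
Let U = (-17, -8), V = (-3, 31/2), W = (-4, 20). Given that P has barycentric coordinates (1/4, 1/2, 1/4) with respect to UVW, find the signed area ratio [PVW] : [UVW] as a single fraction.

1/4

The signed ratio [PVW]/[UVW] equals the barycentric coordinate of P at vertex U, which is 1/4.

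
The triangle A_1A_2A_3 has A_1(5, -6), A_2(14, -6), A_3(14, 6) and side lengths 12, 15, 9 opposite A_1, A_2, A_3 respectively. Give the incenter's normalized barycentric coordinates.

The incenter has barycentric coordinates proportional to the opposite side lengths: (12 : 15 : 9).
Normalizing by 12+15+9 = 36 gives (1/3, 5/12, 1/4).

(1/3, 5/12, 1/4)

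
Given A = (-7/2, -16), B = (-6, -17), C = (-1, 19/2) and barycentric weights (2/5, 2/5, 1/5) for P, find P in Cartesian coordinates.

(-4, -113/10)

P = (2/5)·A + (2/5)·B + (1/5)·C.
x-coordinate: (2/5)·(-7/2) + (2/5)·(-6) + (1/5)·(-1) = -4.
y-coordinate: (2/5)·(-16) + (2/5)·(-17) + (1/5)·(19/2) = -113/10.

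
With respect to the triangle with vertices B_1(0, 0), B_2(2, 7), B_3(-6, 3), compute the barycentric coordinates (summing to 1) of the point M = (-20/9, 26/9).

Signed area of the reference triangle: [B_1B_2B_3] = ½·(0·(7−3) + 2·(3−0) + (-6)·(0−7)) = ½·(0 + 6 + 42) = 24.
[MB_2B_3] = ½·((-20/9)·(7−3) + 2·(3−(26/9)) + (-6)·(26/9−7)) = ½·(-80/9 + 2/9 + 74/3) = 8, so the B_1-coordinate is 8/24 = 1/3.
[B_1MB_3] = ½·(0·(26/9−3) + (-20/9)·(3−0) + (-6)·(0−(26/9))) = ½·(0 − 20/3 + 52/3) = 16/3, so the B_2-coordinate is 2/9.
[B_1B_2M] = ½·(0·(7−(26/9)) + 2·(26/9−0) + (-20/9)·(0−7)) = ½·(0 + 52/9 + 140/9) = 32/3, so the B_3-coordinate is 4/9.

(1/3, 2/9, 4/9)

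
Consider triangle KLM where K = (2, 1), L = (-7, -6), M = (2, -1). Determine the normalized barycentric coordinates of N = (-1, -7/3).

(1/6, 1/3, 1/2)

Signed area of the reference triangle: [KLM] = ½·(2·(-6−(-1)) + (-7)·(-1−1) + 2·(1−(-6))) = ½·(-10 + 14 + 14) = 9.
[NLM] = ½·((-1)·(-6−(-1)) + (-7)·(-1−(-7/3)) + 2·(-7/3−(-6))) = ½·(5 − 28/3 + 22/3) = 3/2, so the K-coordinate is (3/2)/9 = 1/6.
[KNM] = ½·(2·(-7/3−(-1)) + (-1)·(-1−1) + 2·(1−(-7/3))) = ½·(-8/3 + 2 + 20/3) = 3, so the L-coordinate is 1/3.
[KLN] = ½·(2·(-6−(-7/3)) + (-7)·(-7/3−1) + (-1)·(1−(-6))) = ½·(-22/3 + 70/3 − 7) = 9/2, so the M-coordinate is 1/2.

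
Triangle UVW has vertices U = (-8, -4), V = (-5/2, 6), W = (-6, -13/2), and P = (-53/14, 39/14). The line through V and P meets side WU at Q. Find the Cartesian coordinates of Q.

Barycentric coordinates of P with respect to UVW: (1/7, 5/7, 1/7).
On side WU the V-coordinate is zero; dropping P's V-weight 5/7 and renormalizing the remaining 1/7 : 1/7 gives weights 1/2, 1/2 on W, U.
Q = (1/2)·(-6, -13/2) + (1/2)·(-8, -4) = (-7, -21/4).

(-7, -21/4)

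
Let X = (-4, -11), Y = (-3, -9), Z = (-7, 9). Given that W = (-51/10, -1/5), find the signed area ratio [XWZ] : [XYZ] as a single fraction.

[XYZ] = ½·((-4)·(-9−9) + (-3)·(9−(-11)) + (-7)·(-11−(-9))) = ½·(72 − 60 + 14) = 13.
[XWZ] = ½·((-4)·(-1/5−9) + (-51/10)·(9−(-11)) + (-7)·(-11−(-1/5))) = ½·(184/5 − 102 + 378/5) = 26/5, so the ratio is (26/5)/13 = 2/5.

2/5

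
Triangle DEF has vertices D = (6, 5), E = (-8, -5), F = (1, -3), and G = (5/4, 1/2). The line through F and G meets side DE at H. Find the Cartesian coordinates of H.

Barycentric coordinates of G with respect to DEF: (1/2, 1/4, 1/4).
On side DE the F-coordinate is zero; dropping G's F-weight 1/4 and renormalizing the remaining 1/2 : 1/4 gives weights 2/3, 1/3 on D, E.
H = (2/3)·(6, 5) + (1/3)·(-8, -5) = (4/3, 5/3).

(4/3, 5/3)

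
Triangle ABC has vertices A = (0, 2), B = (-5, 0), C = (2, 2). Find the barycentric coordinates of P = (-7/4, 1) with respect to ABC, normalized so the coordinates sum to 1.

(1/8, 1/2, 3/8)

Signed area of the reference triangle: [ABC] = ½·(0·(0−2) + (-5)·(2−2) + 2·(2−0)) = ½·(0 + 0 + 4) = 2.
[PBC] = ½·((-7/4)·(0−2) + (-5)·(2−1) + 2·(1−0)) = ½·(7/2 − 5 + 2) = 1/4, so the A-coordinate is (1/4)/2 = 1/8.
[APC] = ½·(0·(1−2) + (-7/4)·(2−2) + 2·(2−1)) = ½·(0 + 0 + 2) = 1, so the B-coordinate is 1/2.
[ABP] = ½·(0·(0−1) + (-5)·(1−2) + (-7/4)·(2−0)) = ½·(0 + 5 − 7/2) = 3/4, so the C-coordinate is 3/8.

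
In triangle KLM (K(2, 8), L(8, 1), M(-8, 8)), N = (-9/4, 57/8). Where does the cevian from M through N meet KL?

Barycentric coordinates of N with respect to KLM: (3/8, 1/8, 1/2).
On side KL the M-coordinate is zero; dropping N's M-weight 1/2 and renormalizing the remaining 3/8 : 1/8 gives weights 3/4, 1/4 on K, L.
J = (3/4)·(2, 8) + (1/4)·(8, 1) = (7/2, 25/4).

(7/2, 25/4)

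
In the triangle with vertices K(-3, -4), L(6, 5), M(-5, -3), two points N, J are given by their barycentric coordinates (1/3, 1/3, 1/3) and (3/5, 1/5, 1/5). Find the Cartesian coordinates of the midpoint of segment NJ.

Barycentric coordinates of the midpoint are the average: (7/15, 4/15, 4/15).
Converting: (7/15)·K + (4/15)·L + (4/15)·M = (-17/15, -4/3).

(-17/15, -4/3)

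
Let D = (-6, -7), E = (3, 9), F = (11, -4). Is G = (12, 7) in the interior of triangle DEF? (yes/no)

Barycentric coordinates of G: (-101/245, 184/245, 162/245).
The three coordinates are negative, positive, positive; a point is interior exactly when all three are positive.

no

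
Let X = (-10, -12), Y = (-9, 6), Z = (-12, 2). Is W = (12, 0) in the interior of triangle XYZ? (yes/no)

Barycentric coordinates of W: (51/25, 166/25, -192/25).
The three coordinates are positive, positive, negative; a point is interior exactly when all three are positive.

no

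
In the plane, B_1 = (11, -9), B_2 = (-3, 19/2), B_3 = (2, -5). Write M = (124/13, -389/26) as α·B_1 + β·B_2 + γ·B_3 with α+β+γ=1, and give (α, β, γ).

Signed area of the reference triangle: [B_1B_2B_3] = ½·(11·(19/2−(-5)) + (-3)·(-5−(-9)) + 2·(-9−(19/2))) = ½·(319/2 − 12 − 37) = 221/4.
[MB_2B_3] = ½·((124/13)·(19/2−(-5)) + (-3)·(-5−(-389/26)) + 2·(-389/26−(19/2))) = ½·(1798/13 − 777/26 − 636/13) = 119/4, so the B_1-coordinate is (119/4)/(221/4) = 7/13.
[B_1MB_3] = ½·(11·(-389/26−(-5)) + (124/13)·(-5−(-9)) + 2·(-9−(-389/26))) = ½·(-2849/26 + 496/13 + 155/13) = -119/4, so the B_2-coordinate is -7/13.
[B_1B_2M] = ½·(11·(19/2−(-389/26)) + (-3)·(-389/26−(-9)) + (124/13)·(-9−(19/2))) = ½·(3498/13 + 465/26 − 2294/13) = 221/4, so the B_3-coordinate is 1.
Check: 7/13 − 7/13 + 1 = 1.

(7/13, -7/13, 1)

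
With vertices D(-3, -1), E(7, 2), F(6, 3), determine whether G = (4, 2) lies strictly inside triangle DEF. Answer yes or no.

Barycentric coordinates of G: (3/13, 1/13, 9/13).
The three coordinates are positive, positive, positive; a point is interior exactly when all three are positive.

yes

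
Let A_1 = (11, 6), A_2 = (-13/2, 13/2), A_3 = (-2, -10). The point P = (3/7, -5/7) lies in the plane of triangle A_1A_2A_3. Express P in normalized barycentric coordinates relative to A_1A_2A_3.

Signed area of the reference triangle: [A_1A_2A_3] = ½·(11·(13/2−(-10)) + (-13/2)·(-10−6) + (-2)·(6−(13/2))) = ½·(363/2 + 104 + 1) = 573/4.
[PA_2A_3] = ½·((3/7)·(13/2−(-10)) + (-13/2)·(-10−(-5/7)) + (-2)·(-5/7−(13/2))) = ½·(99/14 + 845/14 + 101/7) = 573/14, so the A_1-coordinate is (573/14)/(573/4) = 2/7.
[A_1PA_3] = ½·(11·(-5/7−(-10)) + (3/7)·(-10−6) + (-2)·(6−(-5/7))) = ½·(715/7 − 48/7 − 94/7) = 573/14, so the A_2-coordinate is 2/7.
[A_1A_2P] = ½·(11·(13/2−(-5/7)) + (-13/2)·(-5/7−6) + (3/7)·(6−(13/2))) = ½·(1111/14 + 611/14 − 3/14) = 1719/28, so the A_3-coordinate is 3/7.
Check: 2/7 + 2/7 + 3/7 = 1.

(2/7, 2/7, 3/7)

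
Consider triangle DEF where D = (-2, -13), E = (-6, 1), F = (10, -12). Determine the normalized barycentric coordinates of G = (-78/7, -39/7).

Signed area of the reference triangle: [DEF] = ½·((-2)·(1−(-12)) + (-6)·(-12−(-13)) + 10·(-13−1)) = ½·(-26 − 6 − 140) = -86.
[GEF] = ½·((-78/7)·(1−(-12)) + (-6)·(-12−(-39/7)) + 10·(-39/7−1)) = ½·(-1014/7 + 270/7 − 460/7) = -86, so the D-coordinate is (-86)/(-86) = 1.
[DGF] = ½·((-2)·(-39/7−(-12)) + (-78/7)·(-12−(-13)) + 10·(-13−(-39/7))) = ½·(-90/7 − 78/7 − 520/7) = -344/7, so the E-coordinate is 4/7.
[DEG] = ½·((-2)·(1−(-39/7)) + (-6)·(-39/7−(-13)) + (-78/7)·(-13−1)) = ½·(-92/7 − 312/7 + 156) = 344/7, so the F-coordinate is -4/7.

(1, 4/7, -4/7)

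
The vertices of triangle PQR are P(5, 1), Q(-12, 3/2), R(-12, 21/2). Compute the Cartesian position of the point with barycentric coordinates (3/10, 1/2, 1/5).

S = (3/10)·P + (1/2)·Q + (1/5)·R.
x-coordinate: (3/10)·5 + (1/2)·(-12) + (1/5)·(-12) = -69/10.
y-coordinate: (3/10)·1 + (1/2)·(3/2) + (1/5)·(21/2) = 63/20.

(-69/10, 63/20)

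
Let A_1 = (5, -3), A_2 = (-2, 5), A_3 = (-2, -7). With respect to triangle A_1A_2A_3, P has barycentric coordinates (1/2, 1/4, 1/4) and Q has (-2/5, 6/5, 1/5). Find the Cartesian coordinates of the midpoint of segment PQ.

(-33/20, 19/10)

Barycentric coordinates of the midpoint are the average: (1/20, 29/40, 9/40).
Converting: (1/20)·A_1 + (29/40)·A_2 + (9/40)·A_3 = (-33/20, 19/10).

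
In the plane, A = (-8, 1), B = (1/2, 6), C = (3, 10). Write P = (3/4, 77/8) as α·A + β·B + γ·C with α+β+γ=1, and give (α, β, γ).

Signed area of the reference triangle: [ABC] = ½·((-8)·(6−10) + (1/2)·(10−1) + 3·(1−6)) = ½·(32 + 9/2 − 15) = 43/4.
[PBC] = ½·((3/4)·(6−10) + (1/2)·(10−(77/8)) + 3·(77/8−6)) = ½·(-3 + 3/16 + 87/8) = 129/32, so the A-coordinate is (129/32)/(43/4) = 3/8.
[APC] = ½·((-8)·(77/8−10) + (3/4)·(10−1) + 3·(1−(77/8))) = ½·(3 + 27/4 − 207/8) = -129/16, so the B-coordinate is -3/4.
[ABP] = ½·((-8)·(6−(77/8)) + (1/2)·(77/8−1) + (3/4)·(1−6)) = ½·(29 + 69/16 − 15/4) = 473/32, so the C-coordinate is 11/8.
Check: 3/8 − 3/4 + 11/8 = 1.

(3/8, -3/4, 11/8)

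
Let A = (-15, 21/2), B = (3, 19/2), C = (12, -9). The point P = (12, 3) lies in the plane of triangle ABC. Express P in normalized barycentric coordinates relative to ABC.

(-1/3, 1, 1/3)

Signed area of the reference triangle: [ABC] = ½·((-15)·(19/2−(-9)) + 3·(-9−(21/2)) + 12·(21/2−(19/2))) = ½·(-555/2 − 117/2 + 12) = -162.
[PBC] = ½·(12·(19/2−(-9)) + 3·(-9−3) + 12·(3−(19/2))) = ½·(222 − 36 − 78) = 54, so the A-coordinate is 54/(-162) = -1/3.
[APC] = ½·((-15)·(3−(-9)) + 12·(-9−(21/2)) + 12·(21/2−3)) = ½·(-180 − 234 + 90) = -162, so the B-coordinate is 1.
[ABP] = ½·((-15)·(19/2−3) + 3·(3−(21/2)) + 12·(21/2−(19/2))) = ½·(-195/2 − 45/2 + 12) = -54, so the C-coordinate is 1/3.
Check: -1/3 + 1 + 1/3 = 1.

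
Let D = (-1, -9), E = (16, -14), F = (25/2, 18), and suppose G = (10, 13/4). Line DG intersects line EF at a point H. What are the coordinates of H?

Barycentric coordinates of G with respect to DEF: (1/4, 1/4, 1/2).
On side EF the D-coordinate is zero; dropping G's D-weight 1/4 and renormalizing the remaining 1/4 : 1/2 gives weights 1/3, 2/3 on E, F.
H = (1/3)·(16, -14) + (2/3)·(25/2, 18) = (41/3, 22/3).

(41/3, 22/3)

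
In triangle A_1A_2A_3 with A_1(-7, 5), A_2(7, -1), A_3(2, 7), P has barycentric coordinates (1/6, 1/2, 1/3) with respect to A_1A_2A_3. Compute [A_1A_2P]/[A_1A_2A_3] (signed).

The signed ratio [A_1A_2P]/[A_1A_2A_3] equals the barycentric coordinate of P at vertex A_3, which is 1/3.

1/3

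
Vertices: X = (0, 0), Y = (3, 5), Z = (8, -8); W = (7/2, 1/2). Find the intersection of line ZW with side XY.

Barycentric coordinates of W with respect to XYZ: (1/4, 1/2, 1/4).
On side XY the Z-coordinate is zero; dropping W's Z-weight 1/4 and renormalizing the remaining 1/4 : 1/2 gives weights 1/3, 2/3 on X, Y.
V = (1/3)·(0, 0) + (2/3)·(3, 5) = (2, 10/3).

(2, 10/3)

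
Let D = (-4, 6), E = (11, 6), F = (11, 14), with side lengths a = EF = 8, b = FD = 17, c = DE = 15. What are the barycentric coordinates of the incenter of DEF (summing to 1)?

(1/5, 17/40, 3/8)

The incenter has barycentric coordinates proportional to the opposite side lengths: (8 : 17 : 15).
Normalizing by 8+17+15 = 40 gives (1/5, 17/40, 3/8).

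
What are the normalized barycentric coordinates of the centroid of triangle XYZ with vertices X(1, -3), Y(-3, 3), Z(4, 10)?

The centroid is the average of the vertices, so each weight is 1/3.

(1/3, 1/3, 1/3)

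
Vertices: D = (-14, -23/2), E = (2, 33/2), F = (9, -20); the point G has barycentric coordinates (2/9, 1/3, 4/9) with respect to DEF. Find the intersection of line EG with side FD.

Line EG meets FD where the E-coordinate vanishes; zeroing G's E-weight and renormalizing leaves F, D-weights 4/9 : 2/9 → (2/3, 1/3).
So H = (2/3)·F + (1/3)·D = (4/3, -103/6).

(4/3, -103/6)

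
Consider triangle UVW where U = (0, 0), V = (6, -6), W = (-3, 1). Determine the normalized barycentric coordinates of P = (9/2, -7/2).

(1, 1/2, -1/2)

Signed area of the reference triangle: [UVW] = ½·(0·(-6−1) + 6·(1−0) + (-3)·(0−(-6))) = ½·(0 + 6 − 18) = -6.
[PVW] = ½·((9/2)·(-6−1) + 6·(1−(-7/2)) + (-3)·(-7/2−(-6))) = ½·(-63/2 + 27 − 15/2) = -6, so the U-coordinate is (-6)/(-6) = 1.
[UPW] = ½·(0·(-7/2−1) + (9/2)·(1−0) + (-3)·(0−(-7/2))) = ½·(0 + 9/2 − 21/2) = -3, so the V-coordinate is 1/2.
[UVP] = ½·(0·(-6−(-7/2)) + 6·(-7/2−0) + (9/2)·(0−(-6))) = ½·(0 − 21 + 27) = 3, so the W-coordinate is -1/2.
Check: 1 + 1/2 − 1/2 = 1.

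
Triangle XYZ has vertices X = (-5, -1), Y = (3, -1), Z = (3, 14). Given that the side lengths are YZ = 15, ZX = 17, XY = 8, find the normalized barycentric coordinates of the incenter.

The incenter has barycentric coordinates proportional to the opposite side lengths: (15 : 17 : 8).
Normalizing by 15+17+8 = 40 gives (3/8, 17/40, 1/5).

(3/8, 17/40, 1/5)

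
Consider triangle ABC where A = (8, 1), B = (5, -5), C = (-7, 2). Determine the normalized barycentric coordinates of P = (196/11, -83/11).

Signed area of the reference triangle: [ABC] = ½·(8·(-5−2) + 5·(2−1) + (-7)·(1−(-5))) = ½·(-56 + 5 − 42) = -93/2.
[PBC] = ½·((196/11)·(-5−2) + 5·(2−(-83/11)) + (-7)·(-83/11−(-5))) = ½·(-1372/11 + 525/11 + 196/11) = -651/22, so the A-coordinate is (-651/22)/(-93/2) = 7/11.
[APC] = ½·(8·(-83/11−2) + (196/11)·(2−1) + (-7)·(1−(-83/11))) = ½·(-840/11 + 196/11 − 658/11) = -651/11, so the B-coordinate is 14/11.
[ABP] = ½·(8·(-5−(-83/11)) + 5·(-83/11−1) + (196/11)·(1−(-5))) = ½·(224/11 − 470/11 + 1176/11) = 465/11, so the C-coordinate is -10/11.
Check: 7/11 + 14/11 − 10/11 = 1.

(7/11, 14/11, -10/11)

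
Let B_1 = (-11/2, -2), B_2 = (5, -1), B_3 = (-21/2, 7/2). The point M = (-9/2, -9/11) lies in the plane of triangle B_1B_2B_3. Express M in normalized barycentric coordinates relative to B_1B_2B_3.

(7/11, 2/11, 2/11)

Signed area of the reference triangle: [B_1B_2B_3] = ½·((-11/2)·(-1−(7/2)) + 5·(7/2−(-2)) + (-21/2)·(-2−(-1))) = ½·(99/4 + 55/2 + 21/2) = 251/8.
[MB_2B_3] = ½·((-9/2)·(-1−(7/2)) + 5·(7/2−(-9/11)) + (-21/2)·(-9/11−(-1))) = ½·(81/4 + 475/22 − 21/11) = 1757/88, so the B_1-coordinate is (1757/88)/(251/8) = 7/11.
[B_1MB_3] = ½·((-11/2)·(-9/11−(7/2)) + (-9/2)·(7/2−(-2)) + (-21/2)·(-2−(-9/11))) = ½·(95/4 − 99/4 + 273/22) = 251/44, so the B_2-coordinate is 2/11.
[B_1B_2M] = ½·((-11/2)·(-1−(-9/11)) + 5·(-9/11−(-2)) + (-9/2)·(-2−(-1))) = ½·(1 + 65/11 + 9/2) = 251/44, so the B_3-coordinate is 2/11.
Check: 7/11 + 2/11 + 2/11 = 1.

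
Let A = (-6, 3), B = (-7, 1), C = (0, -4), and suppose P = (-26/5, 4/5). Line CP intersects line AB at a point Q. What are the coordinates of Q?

Barycentric coordinates of P with respect to ABC: (2/5, 2/5, 1/5).
On side AB the C-coordinate is zero; dropping P's C-weight 1/5 and renormalizing the remaining 2/5 : 2/5 gives weights 1/2, 1/2 on A, B.
Q = (1/2)·(-6, 3) + (1/2)·(-7, 1) = (-13/2, 2).

(-13/2, 2)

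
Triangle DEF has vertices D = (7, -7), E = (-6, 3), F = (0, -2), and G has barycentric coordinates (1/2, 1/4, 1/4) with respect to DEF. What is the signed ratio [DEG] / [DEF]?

The signed ratio [DEG]/[DEF] equals the barycentric coordinate of G at vertex F, which is 1/4.

1/4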